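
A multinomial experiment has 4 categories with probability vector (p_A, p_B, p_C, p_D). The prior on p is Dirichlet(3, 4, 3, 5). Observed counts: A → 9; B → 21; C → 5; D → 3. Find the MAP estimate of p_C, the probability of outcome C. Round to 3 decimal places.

MAP estimate of p_C = 0.143

The posterior is Dirichlet(αᵢ + nᵢ) = Dirichlet(12, 25, 8, 8).
For a Dirichlet(a₁,…,a_K) with all aᵢ > 1, the mode has j-th component (aⱼ − 1)/(Σaᵢ − K).
Here Σaᵢ = 53 and K = 4, so p_C = (8 − 1)/(53 − 4) = 7/49 ≈ 0.143.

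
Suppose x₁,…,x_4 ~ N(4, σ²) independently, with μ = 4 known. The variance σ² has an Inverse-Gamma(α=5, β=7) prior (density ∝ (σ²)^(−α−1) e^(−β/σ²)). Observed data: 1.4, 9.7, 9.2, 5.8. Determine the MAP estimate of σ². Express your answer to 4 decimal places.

σ̂²_MAP = 5.2206

Sum of squared deviations about the known mean: SS = (1.4−4)² + (9.7−4)² + (9.2−4)² + (5.8−4)² = 69.53.
The Normal likelihood contributes (σ²)^(−n/2) exp(−SS/(2σ²)), so the posterior is Inverse-Gamma(α + n/2, β + SS/2) = Inverse-Gamma(7, 41.765).
The mode of Inverse-Gamma(a, b) is b/(a+1) = 41.765/8 ≈ 5.2206.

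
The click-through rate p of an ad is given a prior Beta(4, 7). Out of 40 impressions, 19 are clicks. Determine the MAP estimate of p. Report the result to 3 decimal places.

Prior: Beta(4, 7).
Data: 19 successes in 40 trials. The binomial likelihood contributes p^19(1−p)^21, so the posterior is Beta(4+19, 7+21) = Beta(23, 28).
For Beta(a, b) with a, b > 1 the mode is (a−1)/(a+b−2) = 22/49 ≈ 0.449.

p̂_MAP = 0.449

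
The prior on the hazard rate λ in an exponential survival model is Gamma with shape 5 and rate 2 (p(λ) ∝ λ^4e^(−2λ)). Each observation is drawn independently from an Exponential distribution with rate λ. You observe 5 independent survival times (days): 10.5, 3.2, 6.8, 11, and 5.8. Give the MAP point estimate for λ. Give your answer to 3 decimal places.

λ̂_MAP = 0.229

The Exponential(rate=λ) likelihood is ∝ λ^n e^(−λΣtᵢ). Here n = 5 and Σtᵢ = 10.5 + 3.2 + 6.8 + 11 + 5.8 = 37.3.
Posterior ∝ λ^4e^(−2λ) · λ^5e^(−37.3λ) = λ^9e^(−39.3λ), i.e. Gamma(10, 39.3).
Mode = (a−1)/b = 9/39.3 ≈ 0.229.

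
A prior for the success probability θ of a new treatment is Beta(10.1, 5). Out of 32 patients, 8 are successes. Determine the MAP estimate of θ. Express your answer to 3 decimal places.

Prior: Beta(10.1, 5).
Data: 8 successes in 32 trials. The binomial likelihood contributes θ^8(1−θ)^24, so the posterior is Beta(10.1+8, 5+24) = Beta(18.1, 29).
For Beta(a, b) with a, b > 1 the mode is (a−1)/(a+b−2) = 17.1/45.1 ≈ 0.379.

θ̂_MAP = 0.379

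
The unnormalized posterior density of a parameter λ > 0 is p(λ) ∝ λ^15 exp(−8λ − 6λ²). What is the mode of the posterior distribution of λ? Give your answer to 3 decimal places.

ℓ'(λ) = 15/λ − 8 − 12λ. Setting this to zero and multiplying by λ: 12λ² + 8λ − 15 = 0.
λ = (−8 + √(8² + 4·12·15)) / (2·12) = (−8 + √784) / 24 = (−8 + 28)/24 = 5/6.
ℓ''(λ) = −15/λ² − 12 < 0, confirming a maximum.

λ̂_MAP = 0.833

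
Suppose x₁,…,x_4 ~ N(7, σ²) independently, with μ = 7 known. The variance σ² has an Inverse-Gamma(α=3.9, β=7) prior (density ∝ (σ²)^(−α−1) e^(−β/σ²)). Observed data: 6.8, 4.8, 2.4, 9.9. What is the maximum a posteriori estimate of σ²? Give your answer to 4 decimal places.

Sum of squared deviations about the known mean: SS = (6.8−7)² + (4.8−7)² + (2.4−7)² + (9.9−7)² = 34.45.
The Normal likelihood contributes (σ²)^(−n/2) exp(−SS/(2σ²)), so the posterior is Inverse-Gamma(α + n/2, β + SS/2) = Inverse-Gamma(5.9, 24.225).
The mode of Inverse-Gamma(a, b) is b/(a+1) = 24.225/6.9 ≈ 3.5109.

σ̂²_MAP = 3.5109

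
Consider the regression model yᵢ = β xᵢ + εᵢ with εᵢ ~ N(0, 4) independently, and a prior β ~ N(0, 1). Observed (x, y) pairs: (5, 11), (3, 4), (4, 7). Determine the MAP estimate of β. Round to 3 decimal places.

log p(β | y) = −Σ(yᵢ − βxᵢ)²/(2·4) − β²/(2·1) + const.
Setting the derivative to zero: Σxᵢ(yᵢ − βxᵢ)/4 − β/1 = 0, so β = Σxᵢyᵢ / (Σxᵢ² + σ²/τ²).
Σxᵢyᵢ = 5·11 + 3·4 + 4·7 = 95; Σxᵢ² = 50; σ²/τ² = 4.
β̂_MAP = 95 / (50 + 4) = 95/54 ≈ 1.759.

β̂_MAP = 1.759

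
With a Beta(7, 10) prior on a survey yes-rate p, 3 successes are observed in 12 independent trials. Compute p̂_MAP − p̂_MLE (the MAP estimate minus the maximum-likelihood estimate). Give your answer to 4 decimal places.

Posterior is Beta(10, 19); MAP = (10−1)/(29−2) = 9/27 ≈ 0.33333.
MLE ignores the prior: p̂_MLE = k/n = 3/12 ≈ 0.25000.
Difference = 9/27 − 3/12 = 1/12 ≈ 0.0833.

MAP − MLE = 0.0833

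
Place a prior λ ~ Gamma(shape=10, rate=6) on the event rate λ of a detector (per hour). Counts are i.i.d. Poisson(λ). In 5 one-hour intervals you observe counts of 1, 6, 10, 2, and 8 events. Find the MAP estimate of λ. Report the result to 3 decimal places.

λ̂_MAP = 3.273

Σxᵢ = 1+6+10+2+8 = 27, with n = 5.
Posterior ∝ λ^9e^(−6λ) · λ^27e^(−5λ) = λ^36e^(−11λ), i.e. Gamma(shape=37, rate=11).
The mode of a Gamma(a, b) with a ≥ 1 (shape–rate) is (a−1)/b = 36/11 ≈ 3.273.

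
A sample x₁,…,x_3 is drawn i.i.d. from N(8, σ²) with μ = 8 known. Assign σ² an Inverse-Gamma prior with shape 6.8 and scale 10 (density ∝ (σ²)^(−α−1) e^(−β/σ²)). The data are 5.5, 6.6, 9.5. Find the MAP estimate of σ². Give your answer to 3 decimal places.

Sum of squared deviations about the known mean: SS = (5.5−8)² + (6.6−8)² + (9.5−8)² = 10.46.
The Normal likelihood contributes (σ²)^(−n/2) exp(−SS/(2σ²)), so the posterior is Inverse-Gamma(α + n/2, β + SS/2) = Inverse-Gamma(8.3, 15.23).
The mode of Inverse-Gamma(a, b) is b/(a+1) = 15.23/9.3 ≈ 1.638.

σ̂²_MAP = 1.638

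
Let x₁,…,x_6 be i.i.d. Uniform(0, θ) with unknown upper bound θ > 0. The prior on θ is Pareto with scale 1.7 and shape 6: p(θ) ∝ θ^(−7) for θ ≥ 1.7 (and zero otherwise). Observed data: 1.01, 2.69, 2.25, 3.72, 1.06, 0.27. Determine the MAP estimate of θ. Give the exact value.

θ̂_MAP = 3.72

The Uniform(0, θ) likelihood is θ^(−n) for θ ≥ max(xᵢ), zero otherwise. Here max(xᵢ) = 3.72.
Posterior ∝ θ^(−7) · θ^(−6) = θ^(−13) on θ ≥ max(1.7, 3.72) = 3.72.
This density is strictly decreasing in θ, so the posterior mode lies at the lower boundary of the support.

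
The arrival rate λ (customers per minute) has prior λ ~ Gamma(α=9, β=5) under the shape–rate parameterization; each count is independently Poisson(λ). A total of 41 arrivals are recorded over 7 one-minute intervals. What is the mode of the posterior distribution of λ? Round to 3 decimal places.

Σxᵢ = 41, n = 7.
Posterior ∝ λ^8e^(−5λ) · λ^41e^(−7λ) = λ^49e^(−12λ), i.e. Gamma(shape=50, rate=12).
The mode of a Gamma(a, b) with a ≥ 1 (shape–rate) is (a−1)/b = 49/12 ≈ 4.083.

λ̂_MAP = 4.083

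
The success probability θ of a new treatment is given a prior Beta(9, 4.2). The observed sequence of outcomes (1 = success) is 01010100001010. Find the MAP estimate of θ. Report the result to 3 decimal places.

Prior: Beta(9, 4.2).
Data: 5 successes in 14 trials (from the sequence). The binomial likelihood contributes θ^5(1−θ)^9, so the posterior is Beta(9+5, 4.2+9) = Beta(14, 13.2).
For Beta(a, b) with a, b > 1 the mode is (a−1)/(a+b−2) = 13/25.2 ≈ 0.516.

θ̂_MAP = 0.516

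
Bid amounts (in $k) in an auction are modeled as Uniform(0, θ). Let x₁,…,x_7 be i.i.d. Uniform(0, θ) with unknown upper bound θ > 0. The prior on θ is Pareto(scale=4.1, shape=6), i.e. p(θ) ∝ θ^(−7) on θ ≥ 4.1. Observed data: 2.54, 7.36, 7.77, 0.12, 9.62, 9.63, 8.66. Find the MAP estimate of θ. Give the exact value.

θ̂_MAP = 9.63

The Uniform(0, θ) likelihood is θ^(−n) for θ ≥ max(xᵢ), zero otherwise. Here max(xᵢ) = 9.63.
Posterior ∝ θ^(−7) · θ^(−7) = θ^(−14) on θ ≥ max(4.1, 9.63) = 9.63.
This density is strictly decreasing in θ, so the posterior mode lies at the lower boundary of the support.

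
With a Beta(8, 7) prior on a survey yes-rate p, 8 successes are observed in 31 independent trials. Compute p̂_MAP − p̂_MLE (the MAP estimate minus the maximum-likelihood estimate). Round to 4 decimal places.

MAP − MLE = 0.0828

Posterior is Beta(16, 30); MAP = (16−1)/(46−2) = 15/44 ≈ 0.34091.
MLE ignores the prior: p̂_MLE = k/n = 8/31 ≈ 0.25806.
Difference = 15/44 − 8/31 = 113/1364 ≈ 0.0828.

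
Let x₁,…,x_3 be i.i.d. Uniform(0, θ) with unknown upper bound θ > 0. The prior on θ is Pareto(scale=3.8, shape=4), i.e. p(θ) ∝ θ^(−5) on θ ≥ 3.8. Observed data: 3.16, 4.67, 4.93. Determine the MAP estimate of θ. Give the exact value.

θ̂_MAP = 4.93

The Uniform(0, θ) likelihood is θ^(−n) for θ ≥ max(xᵢ), zero otherwise. Here max(xᵢ) = 4.93.
Posterior ∝ θ^(−5) · θ^(−3) = θ^(−8) on θ ≥ max(3.8, 4.93) = 4.93.
This density is strictly decreasing in θ, so the posterior mode lies at the lower boundary of the support.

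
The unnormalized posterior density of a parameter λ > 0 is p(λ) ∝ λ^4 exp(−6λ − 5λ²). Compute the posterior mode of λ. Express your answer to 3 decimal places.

ℓ'(λ) = 4/λ − 6 − 10λ. Setting this to zero and multiplying by λ: 10λ² + 6λ − 4 = 0.
λ = (−6 + √(6² + 4·10·4)) / (2·10) = (−6 + √196) / 20 = (−6 + 14)/20 = 2/5.
ℓ''(λ) = −4/λ² − 10 < 0, confirming a maximum.

λ̂_MAP = 0.400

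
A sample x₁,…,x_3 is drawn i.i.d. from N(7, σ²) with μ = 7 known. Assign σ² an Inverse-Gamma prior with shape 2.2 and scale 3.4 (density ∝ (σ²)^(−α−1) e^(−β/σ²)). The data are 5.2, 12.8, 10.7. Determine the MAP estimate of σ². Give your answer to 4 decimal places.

Sum of squared deviations about the known mean: SS = (5.2−7)² + (12.8−7)² + (10.7−7)² = 50.57.
The Normal likelihood contributes (σ²)^(−n/2) exp(−SS/(2σ²)), so the posterior is Inverse-Gamma(α + n/2, β + SS/2) = Inverse-Gamma(3.7, 28.685).
The mode of Inverse-Gamma(a, b) is b/(a+1) = 28.685/4.7 ≈ 6.1032.

σ̂²_MAP = 6.1032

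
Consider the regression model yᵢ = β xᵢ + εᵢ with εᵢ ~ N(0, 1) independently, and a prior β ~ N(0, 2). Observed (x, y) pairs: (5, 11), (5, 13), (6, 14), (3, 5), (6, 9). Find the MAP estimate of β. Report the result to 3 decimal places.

log p(β | y) = −Σ(yᵢ − βxᵢ)²/(2·1) − β²/(2·2) + const.
Setting the derivative to zero: Σxᵢ(yᵢ − βxᵢ)/1 − β/2 = 0, so β = Σxᵢyᵢ / (Σxᵢ² + σ²/τ²).
Σxᵢyᵢ = 5·11 + 5·13 + 6·14 + 3·5 + 6·9 = 273; Σxᵢ² = 131; σ²/τ² = 0.5.
β̂_MAP = 273 / (131 + 0.5) = 273/131.5 ≈ 2.076.

β̂_MAP = 2.076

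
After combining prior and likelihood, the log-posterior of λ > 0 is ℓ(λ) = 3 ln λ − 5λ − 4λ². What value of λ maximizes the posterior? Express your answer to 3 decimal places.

ℓ'(λ) = 3/λ − 5 − 8λ. Setting this to zero and multiplying by λ: 8λ² + 5λ − 3 = 0.
λ = (−5 + √(5² + 4·8·3)) / (2·8) = (−5 + √121) / 16 = (−5 + 11)/16 = 3/8.
ℓ''(λ) = −3/λ² − 8 < 0, confirming a maximum.

λ̂_MAP = 0.375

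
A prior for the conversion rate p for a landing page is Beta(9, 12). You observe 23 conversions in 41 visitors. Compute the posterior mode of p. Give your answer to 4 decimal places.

p̂_MAP = 0.5167

Prior: Beta(9, 12).
Data: 23 successes in 41 trials. The binomial likelihood contributes p^23(1−p)^18, so the posterior is Beta(9+23, 12+18) = Beta(32, 30).
For Beta(a, b) with a, b > 1 the mode is (a−1)/(a+b−2) = 31/60 ≈ 0.5167.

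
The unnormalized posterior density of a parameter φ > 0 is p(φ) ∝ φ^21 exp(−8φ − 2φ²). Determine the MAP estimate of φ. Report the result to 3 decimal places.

ℓ'(φ) = 21/φ − 8 − 4φ. Setting this to zero and multiplying by φ: 4φ² + 8φ − 21 = 0.
φ = (−8 + √(8² + 4·4·21)) / (2·4) = (−8 + √400) / 8 = (−8 + 20)/8 = 3/2.
ℓ''(φ) = −21/φ² − 4 < 0, confirming a maximum.

φ̂_MAP = 1.500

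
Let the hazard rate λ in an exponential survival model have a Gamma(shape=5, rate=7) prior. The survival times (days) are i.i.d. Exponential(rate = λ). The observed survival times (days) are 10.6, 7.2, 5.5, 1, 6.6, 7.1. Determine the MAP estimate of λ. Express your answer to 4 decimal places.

λ̂_MAP = 0.2222

The Exponential(rate=λ) likelihood is ∝ λ^n e^(−λΣtᵢ). Here n = 6 and Σtᵢ = 10.6 + 7.2 + 5.5 + 1 + 6.6 + 7.1 = 38.
Posterior ∝ λ^4e^(−7λ) · λ^6e^(−38λ) = λ^10e^(−45λ), i.e. Gamma(11, 45).
Mode = (a−1)/b = 10/45 ≈ 0.2222.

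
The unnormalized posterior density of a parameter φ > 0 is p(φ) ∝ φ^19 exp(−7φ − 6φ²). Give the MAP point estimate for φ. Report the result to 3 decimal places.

φ̂_MAP = 1.000

ℓ'(φ) = 19/φ − 7 − 12φ. Setting this to zero and multiplying by φ: 12φ² + 7φ − 19 = 0.
φ = (−7 + √(7² + 4·12·19)) / (2·12) = (−7 + √961) / 24 = (−7 + 31)/24 = 1.
ℓ''(φ) = −19/φ² − 12 < 0, confirming a maximum.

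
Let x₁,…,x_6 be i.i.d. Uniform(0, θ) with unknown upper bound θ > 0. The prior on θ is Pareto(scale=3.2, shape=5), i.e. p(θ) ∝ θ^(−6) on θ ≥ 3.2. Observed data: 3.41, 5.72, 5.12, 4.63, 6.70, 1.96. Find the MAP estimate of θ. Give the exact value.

θ̂_MAP = 6.70

The Uniform(0, θ) likelihood is θ^(−n) for θ ≥ max(xᵢ), zero otherwise. Here max(xᵢ) = 6.70.
Posterior ∝ θ^(−6) · θ^(−6) = θ^(−12) on θ ≥ max(3.2, 6.70) = 6.70.
This density is strictly decreasing in θ, so the posterior mode lies at the lower boundary of the support.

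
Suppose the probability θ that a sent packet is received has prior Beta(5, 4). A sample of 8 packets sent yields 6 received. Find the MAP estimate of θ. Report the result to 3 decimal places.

Prior: Beta(5, 4).
Data: 6 successes in 8 trials. The binomial likelihood contributes θ^6(1−θ)^2, so the posterior is Beta(5+6, 4+2) = Beta(11, 6).
For Beta(a, b) with a, b > 1 the mode is (a−1)/(a+b−2) = 10/15 ≈ 0.667.

θ̂_MAP = 0.667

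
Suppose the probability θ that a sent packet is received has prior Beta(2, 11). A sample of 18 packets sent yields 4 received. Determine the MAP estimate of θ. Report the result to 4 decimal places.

θ̂_MAP = 0.1724

Prior: Beta(2, 11).
Data: 4 successes in 18 trials. The binomial likelihood contributes θ^4(1−θ)^14, so the posterior is Beta(2+4, 11+14) = Beta(6, 25).
For Beta(a, b) with a, b > 1 the mode is (a−1)/(a+b−2) = 5/29 ≈ 0.1724.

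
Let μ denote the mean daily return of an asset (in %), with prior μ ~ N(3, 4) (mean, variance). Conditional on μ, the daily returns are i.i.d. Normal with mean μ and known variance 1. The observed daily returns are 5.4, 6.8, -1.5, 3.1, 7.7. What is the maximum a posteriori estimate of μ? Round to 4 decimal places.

μ̂_MAP = 4.2381

n = 5; x̄ = (5.4 + 6.8 + (-1.5) + 3.1 + 7.7)/5 = 21.5/5 = 4.3.
For a Normal prior and Normal likelihood with known variance, the posterior is Normal; its mode equals its mean, the precision-weighted average.
Prior precision 1/σ₀² = 1/4 = 0.25; data precision n/σ² = 5/1 = 5.
μ̂ = (0.25·3 + 5·4.3) / (0.25 + 5) = 22.25/5.25 = 89/21 ≈ 4.2381.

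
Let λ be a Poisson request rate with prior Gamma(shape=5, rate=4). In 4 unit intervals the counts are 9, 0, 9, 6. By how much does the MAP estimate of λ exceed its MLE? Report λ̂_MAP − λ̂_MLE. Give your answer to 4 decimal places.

MAP − MLE = -2.5000

Σxᵢ = 24. Posterior is Gamma(29, 8); MAP = (29−1)/8 = 28/8 ≈ 3.50000.
MLE = x̄ = 24/4 ≈ 6.00000.
Difference = 28/8 − 24/4 = -5/2 ≈ -2.5000.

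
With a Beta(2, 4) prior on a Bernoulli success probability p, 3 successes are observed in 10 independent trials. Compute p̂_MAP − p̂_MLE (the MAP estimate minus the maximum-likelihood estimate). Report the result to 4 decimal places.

Posterior is Beta(5, 11); MAP = (5−1)/(16−2) = 4/14 ≈ 0.28571.
MLE ignores the prior: p̂_MLE = k/n = 3/10 ≈ 0.30000.
Difference = 4/14 − 3/10 = -1/70 ≈ -0.0143.

MAP − MLE = -0.0143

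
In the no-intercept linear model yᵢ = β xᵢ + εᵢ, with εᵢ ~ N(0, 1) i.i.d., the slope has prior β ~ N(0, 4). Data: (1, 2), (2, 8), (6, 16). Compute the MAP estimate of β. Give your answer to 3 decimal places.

β̂_MAP = 2.764

log p(β | y) = −Σ(yᵢ − βxᵢ)²/(2·1) − β²/(2·4) + const.
Setting the derivative to zero: Σxᵢ(yᵢ − βxᵢ)/1 − β/4 = 0, so β = Σxᵢyᵢ / (Σxᵢ² + σ²/τ²).
Σxᵢyᵢ = 1·2 + 2·8 + 6·16 = 114; Σxᵢ² = 41; σ²/τ² = 0.25.
β̂_MAP = 114 / (41 + 0.25) = 114/41.25 ≈ 2.764.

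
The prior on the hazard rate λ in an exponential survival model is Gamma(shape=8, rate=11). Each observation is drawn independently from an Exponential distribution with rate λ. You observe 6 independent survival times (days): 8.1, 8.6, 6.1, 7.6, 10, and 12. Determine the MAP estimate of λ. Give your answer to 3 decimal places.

λ̂_MAP = 0.205

The Exponential(rate=λ) likelihood is ∝ λ^n e^(−λΣtᵢ). Here n = 6 and Σtᵢ = 8.1 + 8.6 + 6.1 + 7.6 + 10 + 12 = 52.4.
Posterior ∝ λ^7e^(−11λ) · λ^6e^(−52.4λ) = λ^13e^(−63.4λ), i.e. Gamma(14, 63.4).
Mode = (a−1)/b = 13/63.4 ≈ 0.205.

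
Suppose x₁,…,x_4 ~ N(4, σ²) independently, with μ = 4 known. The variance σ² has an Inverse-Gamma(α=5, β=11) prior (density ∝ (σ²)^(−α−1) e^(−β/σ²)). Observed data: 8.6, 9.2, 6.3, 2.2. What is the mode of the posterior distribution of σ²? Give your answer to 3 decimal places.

Sum of squared deviations about the known mean: SS = (8.6−4)² + (9.2−4)² + (6.3−4)² + (2.2−4)² = 56.73.
The Normal likelihood contributes (σ²)^(−n/2) exp(−SS/(2σ²)), so the posterior is Inverse-Gamma(α + n/2, β + SS/2) = Inverse-Gamma(7, 39.365).
The mode of Inverse-Gamma(a, b) is b/(a+1) = 39.365/8 ≈ 4.921.

σ̂²_MAP = 4.921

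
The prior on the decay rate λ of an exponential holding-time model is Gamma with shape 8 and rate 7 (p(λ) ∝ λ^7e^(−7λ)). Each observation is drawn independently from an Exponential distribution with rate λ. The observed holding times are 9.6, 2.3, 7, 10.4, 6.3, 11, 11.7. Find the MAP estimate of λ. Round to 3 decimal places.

λ̂_MAP = 0.214

The Exponential(rate=λ) likelihood is ∝ λ^n e^(−λΣtᵢ). Here n = 7 and Σtᵢ = 9.6 + 2.3 + 7 + 10.4 + 6.3 + 11 + 11.7 = 58.3.
Posterior ∝ λ^7e^(−7λ) · λ^7e^(−58.3λ) = λ^14e^(−65.3λ), i.e. Gamma(15, 65.3).
Mode = (a−1)/b = 14/65.3 ≈ 0.214.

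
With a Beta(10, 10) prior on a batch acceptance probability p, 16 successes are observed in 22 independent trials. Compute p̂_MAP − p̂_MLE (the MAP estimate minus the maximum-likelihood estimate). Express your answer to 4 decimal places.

Posterior is Beta(26, 16); MAP = (26−1)/(42−2) = 25/40 ≈ 0.62500.
MLE ignores the prior: p̂_MLE = k/n = 16/22 ≈ 0.72727.
Difference = 25/40 − 16/22 = -9/88 ≈ -0.1023.

MAP − MLE = -0.1023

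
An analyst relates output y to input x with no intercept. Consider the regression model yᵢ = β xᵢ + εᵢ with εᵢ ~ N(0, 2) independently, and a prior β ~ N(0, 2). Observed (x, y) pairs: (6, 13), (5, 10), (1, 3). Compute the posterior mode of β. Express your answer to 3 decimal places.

β̂_MAP = 2.079

log p(β | y) = −Σ(yᵢ − βxᵢ)²/(2·2) − β²/(2·2) + const.
Setting the derivative to zero: Σxᵢ(yᵢ − βxᵢ)/2 − β/2 = 0, so β = Σxᵢyᵢ / (Σxᵢ² + σ²/τ²).
Σxᵢyᵢ = 6·13 + 5·10 + 1·3 = 131; Σxᵢ² = 62; σ²/τ² = 1.
β̂_MAP = 131 / (62 + 1) = 131/63 ≈ 2.079.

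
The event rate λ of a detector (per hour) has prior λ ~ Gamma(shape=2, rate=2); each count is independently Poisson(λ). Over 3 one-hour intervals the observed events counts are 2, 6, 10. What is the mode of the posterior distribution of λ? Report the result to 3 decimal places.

λ̂_MAP = 3.800

Σxᵢ = 2+6+10 = 18, with n = 3.
Posterior ∝ λe^(−2λ) · λ^18e^(−3λ) = λ^19e^(−5λ), i.e. Gamma(shape=20, rate=5).
The mode of a Gamma(a, b) with a ≥ 1 (shape–rate) is (a−1)/b = 19/5 ≈ 3.800.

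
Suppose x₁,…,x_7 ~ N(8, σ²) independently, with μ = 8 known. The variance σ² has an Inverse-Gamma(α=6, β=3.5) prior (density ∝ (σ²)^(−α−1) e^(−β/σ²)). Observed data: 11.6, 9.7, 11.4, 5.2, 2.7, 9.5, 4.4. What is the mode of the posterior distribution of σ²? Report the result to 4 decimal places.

σ̂²_MAP = 4.0738

Sum of squared deviations about the known mean: SS = (11.6−8)² + (9.7−8)² + (11.4−8)² + (5.2−8)² + (2.7−8)² + (9.5−8)² + (4.4−8)² = 78.55.
The Normal likelihood contributes (σ²)^(−n/2) exp(−SS/(2σ²)), so the posterior is Inverse-Gamma(α + n/2, β + SS/2) = Inverse-Gamma(9.5, 42.775).
The mode of Inverse-Gamma(a, b) is b/(a+1) = 42.775/10.5 ≈ 4.0738.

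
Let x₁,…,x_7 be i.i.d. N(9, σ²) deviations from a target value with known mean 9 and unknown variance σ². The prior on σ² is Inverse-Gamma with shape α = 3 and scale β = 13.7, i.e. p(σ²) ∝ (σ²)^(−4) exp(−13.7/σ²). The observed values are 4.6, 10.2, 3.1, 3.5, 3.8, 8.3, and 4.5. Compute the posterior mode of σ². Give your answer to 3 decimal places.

σ̂²_MAP = 10.736

Sum of squared deviations about the known mean: SS = (4.6−9)² + (10.2−9)² + (3.1−9)² + (3.5−9)² + (3.8−9)² + (8.3−9)² + (4.5−9)² = 133.64.
The Normal likelihood contributes (σ²)^(−n/2) exp(−SS/(2σ²)), so the posterior is Inverse-Gamma(α + n/2, β + SS/2) = Inverse-Gamma(6.5, 80.52).
The mode of Inverse-Gamma(a, b) is b/(a+1) = 80.52/7.5 ≈ 10.736.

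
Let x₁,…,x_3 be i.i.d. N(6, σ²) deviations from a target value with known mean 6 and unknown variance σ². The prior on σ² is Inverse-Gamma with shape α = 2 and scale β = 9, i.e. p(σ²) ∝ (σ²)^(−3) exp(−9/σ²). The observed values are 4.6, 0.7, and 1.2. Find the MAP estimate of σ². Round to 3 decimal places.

Sum of squared deviations about the known mean: SS = (4.6−6)² + (0.7−6)² + (1.2−6)² = 53.09.
The Normal likelihood contributes (σ²)^(−n/2) exp(−SS/(2σ²)), so the posterior is Inverse-Gamma(α + n/2, β + SS/2) = Inverse-Gamma(3.5, 35.545).
The mode of Inverse-Gamma(a, b) is b/(a+1) = 35.545/4.5 ≈ 7.899.

σ̂²_MAP = 7.899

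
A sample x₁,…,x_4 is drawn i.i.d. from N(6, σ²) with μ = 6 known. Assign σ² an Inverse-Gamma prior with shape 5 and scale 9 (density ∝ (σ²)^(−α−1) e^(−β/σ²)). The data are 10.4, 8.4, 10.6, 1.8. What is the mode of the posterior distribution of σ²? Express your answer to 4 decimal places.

σ̂²_MAP = 5.1200

Sum of squared deviations about the known mean: SS = (10.4−6)² + (8.4−6)² + (10.6−6)² + (1.8−6)² = 63.92.
The Normal likelihood contributes (σ²)^(−n/2) exp(−SS/(2σ²)), so the posterior is Inverse-Gamma(α + n/2, β + SS/2) = Inverse-Gamma(7, 40.96).
The mode of Inverse-Gamma(a, b) is b/(a+1) = 40.96/8 ≈ 5.1200.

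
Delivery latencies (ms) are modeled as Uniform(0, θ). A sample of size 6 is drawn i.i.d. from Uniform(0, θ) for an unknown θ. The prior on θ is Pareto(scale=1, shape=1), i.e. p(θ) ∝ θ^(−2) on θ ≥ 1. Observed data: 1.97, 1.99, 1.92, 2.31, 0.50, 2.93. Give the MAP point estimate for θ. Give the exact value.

θ̂_MAP = 2.93

The Uniform(0, θ) likelihood is θ^(−n) for θ ≥ max(xᵢ), zero otherwise. Here max(xᵢ) = 2.93.
Posterior ∝ θ^(−2) · θ^(−6) = θ^(−8) on θ ≥ max(1, 2.93) = 2.93.
This density is strictly decreasing in θ, so the posterior mode lies at the lower boundary of the support.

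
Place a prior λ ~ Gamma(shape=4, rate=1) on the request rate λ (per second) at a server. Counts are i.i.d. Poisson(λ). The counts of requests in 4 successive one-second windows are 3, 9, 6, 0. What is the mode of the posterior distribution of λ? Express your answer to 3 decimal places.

λ̂_MAP = 4.200

Σxᵢ = 3+9+6+0 = 18, with n = 4.
Posterior ∝ λ^3e^(−1λ) · λ^18e^(−4λ) = λ^21e^(−5λ), i.e. Gamma(shape=22, rate=5).
The mode of a Gamma(a, b) with a ≥ 1 (shape–rate) is (a−1)/b = 21/5 ≈ 4.200.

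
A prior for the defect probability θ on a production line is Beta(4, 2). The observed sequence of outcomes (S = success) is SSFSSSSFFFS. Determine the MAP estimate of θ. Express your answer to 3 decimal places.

Prior: Beta(4, 2).
Data: 7 successes in 11 trials (from the sequence). The binomial likelihood contributes θ^7(1−θ)^4, so the posterior is Beta(4+7, 2+4) = Beta(11, 6).
For Beta(a, b) with a, b > 1 the mode is (a−1)/(a+b−2) = 10/15 ≈ 0.667.

θ̂_MAP = 0.667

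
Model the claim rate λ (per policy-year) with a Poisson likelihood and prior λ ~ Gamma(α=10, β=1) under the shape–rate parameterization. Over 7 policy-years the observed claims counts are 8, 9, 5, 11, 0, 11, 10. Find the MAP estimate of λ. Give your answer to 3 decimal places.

Σxᵢ = 8+9+5+11+0+11+10 = 54, with n = 7.
Posterior ∝ λ^9e^(−1λ) · λ^54e^(−7λ) = λ^63e^(−8λ), i.e. Gamma(shape=64, rate=8).
The mode of a Gamma(a, b) with a ≥ 1 (shape–rate) is (a−1)/b = 63/8 ≈ 7.875.

λ̂_MAP = 7.875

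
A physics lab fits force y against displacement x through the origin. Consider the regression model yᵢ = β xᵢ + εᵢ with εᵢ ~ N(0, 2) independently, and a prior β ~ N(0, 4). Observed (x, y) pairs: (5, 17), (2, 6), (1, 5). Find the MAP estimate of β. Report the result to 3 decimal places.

log p(β | y) = −Σ(yᵢ − βxᵢ)²/(2·2) − β²/(2·4) + const.
Setting the derivative to zero: Σxᵢ(yᵢ − βxᵢ)/2 − β/4 = 0, so β = Σxᵢyᵢ / (Σxᵢ² + σ²/τ²).
Σxᵢyᵢ = 5·17 + 2·6 + 1·5 = 102; Σxᵢ² = 30; σ²/τ² = 0.5.
β̂_MAP = 102 / (30 + 0.5) = 102/30.5 ≈ 3.344.

β̂_MAP = 3.344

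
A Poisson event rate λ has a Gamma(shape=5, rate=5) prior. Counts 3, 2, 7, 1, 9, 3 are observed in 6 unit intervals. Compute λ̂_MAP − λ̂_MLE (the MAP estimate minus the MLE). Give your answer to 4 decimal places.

Σxᵢ = 25. Posterior is Gamma(30, 11); MAP = (30−1)/11 = 29/11 ≈ 2.63636.
MLE = x̄ = 25/6 ≈ 4.16667.
Difference = 29/11 − 25/6 = -101/66 ≈ -1.5303.

MAP − MLE = -1.5303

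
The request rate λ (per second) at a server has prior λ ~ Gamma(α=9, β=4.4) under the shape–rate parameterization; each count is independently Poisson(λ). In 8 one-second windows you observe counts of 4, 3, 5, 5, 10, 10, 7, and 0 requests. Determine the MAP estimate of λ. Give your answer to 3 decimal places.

λ̂_MAP = 4.194

Σxᵢ = 4+3+5+5+10+10+7+0 = 44, with n = 8.
Posterior ∝ λ^8e^(−4.4λ) · λ^44e^(−8λ) = λ^52e^(−12.4λ), i.e. Gamma(shape=53, rate=12.4).
The mode of a Gamma(a, b) with a ≥ 1 (shape–rate) is (a−1)/b = 52/12.4 ≈ 4.194.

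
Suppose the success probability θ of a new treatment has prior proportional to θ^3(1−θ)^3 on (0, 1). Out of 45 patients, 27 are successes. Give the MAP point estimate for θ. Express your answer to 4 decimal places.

θ̂_MAP = 0.5882

The prior density ∝ θ^3(1−θ)^3 is the kernel of Beta(4, 4).
Data: 27 successes in 45 trials. The binomial likelihood contributes θ^27(1−θ)^18, so the posterior is Beta(4+27, 4+18) = Beta(31, 22).
For Beta(a, b) with a, b > 1 the mode is (a−1)/(a+b−2) = 30/51 ≈ 0.5882.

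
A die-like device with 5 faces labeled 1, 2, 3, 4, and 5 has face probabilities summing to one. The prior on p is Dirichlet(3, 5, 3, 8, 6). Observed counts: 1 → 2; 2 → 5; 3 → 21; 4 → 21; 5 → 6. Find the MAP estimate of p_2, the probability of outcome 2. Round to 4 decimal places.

MAP estimate: 0.1200

The posterior is Dirichlet(αᵢ + nᵢ) = Dirichlet(5, 10, 24, 29, 12).
For a Dirichlet(a₁,…,a_K) with all aᵢ > 1, the mode has j-th component (aⱼ − 1)/(Σaᵢ − K).
Here Σaᵢ = 80 and K = 5, so p_2 = (10 − 1)/(80 − 5) = 9/75 ≈ 0.1200.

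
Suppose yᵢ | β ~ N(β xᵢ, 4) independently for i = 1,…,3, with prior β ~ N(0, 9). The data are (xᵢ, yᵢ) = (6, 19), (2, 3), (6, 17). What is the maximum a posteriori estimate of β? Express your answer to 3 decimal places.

β̂_MAP = 2.904

log p(β | y) = −Σ(yᵢ − βxᵢ)²/(2·4) − β²/(2·9) + const.
Setting the derivative to zero: Σxᵢ(yᵢ − βxᵢ)/4 − β/9 = 0, so β = Σxᵢyᵢ / (Σxᵢ² + σ²/τ²).
Σxᵢyᵢ = 6·19 + 2·3 + 6·17 = 222; Σxᵢ² = 76; σ²/τ² = 4/9.
β̂_MAP = 222 / (76 + 4/9) = 222/(688/9) = 999/344 ≈ 2.904.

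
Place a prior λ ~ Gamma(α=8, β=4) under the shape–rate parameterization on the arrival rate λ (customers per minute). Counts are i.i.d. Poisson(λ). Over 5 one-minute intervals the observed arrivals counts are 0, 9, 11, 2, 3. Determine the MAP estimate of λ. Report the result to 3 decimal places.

λ̂_MAP = 3.556

Σxᵢ = 0+9+11+2+3 = 25, with n = 5.
Posterior ∝ λ^7e^(−4λ) · λ^25e^(−5λ) = λ^32e^(−9λ), i.e. Gamma(shape=33, rate=9).
The mode of a Gamma(a, b) with a ≥ 1 (shape–rate) is (a−1)/b = 32/9 ≈ 3.556.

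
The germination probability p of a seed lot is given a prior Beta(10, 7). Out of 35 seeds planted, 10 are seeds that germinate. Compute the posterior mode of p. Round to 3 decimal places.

p̂_MAP = 0.380

Prior: Beta(10, 7).
Data: 10 successes in 35 trials. The binomial likelihood contributes p^10(1−p)^25, so the posterior is Beta(10+10, 7+25) = Beta(20, 32).
For Beta(a, b) with a, b > 1 the mode is (a−1)/(a+b−2) = 19/50 ≈ 0.380.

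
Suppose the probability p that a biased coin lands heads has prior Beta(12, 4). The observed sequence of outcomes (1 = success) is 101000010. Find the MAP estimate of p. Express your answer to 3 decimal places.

p̂_MAP = 0.609

Prior: Beta(12, 4).
Data: 3 successes in 9 trials (from the sequence). The binomial likelihood contributes p^3(1−p)^6, so the posterior is Beta(12+3, 4+6) = Beta(15, 10).
For Beta(a, b) with a, b > 1 the mode is (a−1)/(a+b−2) = 14/23 ≈ 0.609.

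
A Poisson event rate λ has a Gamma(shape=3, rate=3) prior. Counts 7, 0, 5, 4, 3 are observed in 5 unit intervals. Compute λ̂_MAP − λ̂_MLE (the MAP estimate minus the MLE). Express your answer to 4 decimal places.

Σxᵢ = 19. Posterior is Gamma(22, 8); MAP = (22−1)/8 = 21/8 ≈ 2.62500.
MLE = x̄ = 19/5 ≈ 3.80000.
Difference = 21/8 − 19/5 = -47/40 ≈ -1.1750.

MAP − MLE = -1.1750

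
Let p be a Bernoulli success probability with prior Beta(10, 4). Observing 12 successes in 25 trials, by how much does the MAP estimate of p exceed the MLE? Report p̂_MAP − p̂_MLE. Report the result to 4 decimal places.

MAP − MLE = 0.0876

Posterior is Beta(22, 17); MAP = (22−1)/(39−2) = 21/37 ≈ 0.56757.
MLE ignores the prior: p̂_MLE = k/n = 12/25 ≈ 0.48000.
Difference = 21/37 − 12/25 = 81/925 ≈ 0.0876.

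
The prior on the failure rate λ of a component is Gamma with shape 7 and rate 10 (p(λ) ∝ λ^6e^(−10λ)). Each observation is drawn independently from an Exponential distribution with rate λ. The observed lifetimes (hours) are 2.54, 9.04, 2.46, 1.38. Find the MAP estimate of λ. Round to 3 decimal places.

λ̂_MAP = 0.393

The Exponential(rate=λ) likelihood is ∝ λ^n e^(−λΣtᵢ). Here n = 4 and Σtᵢ = 2.54 + 9.04 + 2.46 + 1.38 = 15.42.
Posterior ∝ λ^6e^(−10λ) · λ^4e^(−15.42λ) = λ^10e^(−25.42λ), i.e. Gamma(11, 25.42).
Mode = (a−1)/b = 10/25.42 ≈ 0.393.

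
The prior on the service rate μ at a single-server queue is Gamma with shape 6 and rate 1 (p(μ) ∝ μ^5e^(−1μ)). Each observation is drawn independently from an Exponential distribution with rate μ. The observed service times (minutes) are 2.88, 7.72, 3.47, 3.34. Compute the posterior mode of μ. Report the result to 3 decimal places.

The Exponential(rate=μ) likelihood is ∝ μ^n e^(−μΣtᵢ). Here n = 4 and Σtᵢ = 2.88 + 7.72 + 3.47 + 3.34 = 17.41.
Posterior ∝ μ^5e^(−1μ) · μ^4e^(−17.41μ) = μ^9e^(−18.41μ), i.e. Gamma(10, 18.41).
Mode = (a−1)/b = 9/18.41 ≈ 0.489.

μ̂_MAP = 0.489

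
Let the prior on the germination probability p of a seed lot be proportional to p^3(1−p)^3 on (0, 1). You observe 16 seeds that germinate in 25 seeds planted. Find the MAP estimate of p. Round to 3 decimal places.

The prior density ∝ p^3(1−p)^3 is the kernel of Beta(4, 4).
Data: 16 successes in 25 trials. The binomial likelihood contributes p^16(1−p)^9, so the posterior is Beta(4+16, 4+9) = Beta(20, 13).
For Beta(a, b) with a, b > 1 the mode is (a−1)/(a+b−2) = 19/31 ≈ 0.613.

p̂_MAP = 0.613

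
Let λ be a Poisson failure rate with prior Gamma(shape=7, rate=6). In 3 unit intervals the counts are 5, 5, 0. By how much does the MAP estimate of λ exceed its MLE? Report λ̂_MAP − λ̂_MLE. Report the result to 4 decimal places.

MAP − MLE = -1.5556

Σxᵢ = 10. Posterior is Gamma(17, 9); MAP = (17−1)/9 = 16/9 ≈ 1.77778.
MLE = x̄ = 10/3 ≈ 3.33333.
Difference = 16/9 − 10/3 = -14/9 ≈ -1.5556.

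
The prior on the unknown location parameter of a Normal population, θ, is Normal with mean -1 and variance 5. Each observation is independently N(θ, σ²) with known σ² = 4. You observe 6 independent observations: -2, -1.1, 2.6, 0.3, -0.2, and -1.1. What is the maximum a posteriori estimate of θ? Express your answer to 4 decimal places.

n = 6; x̄ = ((-2) + (-1.1) + 2.6 + 0.3 + (-0.2) + (-1.1))/6 = -1.5/6 = -0.25.
For a Normal prior and Normal likelihood with known variance, the posterior is Normal; its mode equals its mean, the precision-weighted average.
Prior precision 1/σ₀² = 1/5 = 0.2; data precision n/σ² = 6/4 = 1.5.
θ̂ = (0.2·(-1) + 1.5·(-0.25)) / (0.2 + 1.5) = (-0.575)/1.7 = -23/68 ≈ -0.3382.

θ̂_MAP = -0.3382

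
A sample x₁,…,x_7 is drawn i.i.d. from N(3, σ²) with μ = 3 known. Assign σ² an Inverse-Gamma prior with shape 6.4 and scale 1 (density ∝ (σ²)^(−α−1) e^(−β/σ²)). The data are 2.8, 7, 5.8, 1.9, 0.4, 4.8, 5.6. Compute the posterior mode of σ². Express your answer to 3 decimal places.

Sum of squared deviations about the known mean: SS = (2.8−3)² + (7−3)² + (5.8−3)² + (1.9−3)² + (0.4−3)² + (4.8−3)² + (5.6−3)² = 41.85.
The Normal likelihood contributes (σ²)^(−n/2) exp(−SS/(2σ²)), so the posterior is Inverse-Gamma(α + n/2, β + SS/2) = Inverse-Gamma(9.9, 21.925).
The mode of Inverse-Gamma(a, b) is b/(a+1) = 21.925/10.9 ≈ 2.011.

σ̂²_MAP = 2.011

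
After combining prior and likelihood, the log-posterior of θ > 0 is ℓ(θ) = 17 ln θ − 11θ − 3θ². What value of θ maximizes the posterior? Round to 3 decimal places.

θ̂_MAP = 1.000

ℓ'(θ) = 17/θ − 11 − 6θ. Setting this to zero and multiplying by θ: 6θ² + 11θ − 17 = 0.
θ = (−11 + √(11² + 4·6·17)) / (2·6) = (−11 + √529) / 12 = (−11 + 23)/12 = 1.
ℓ''(θ) = −17/θ² − 6 < 0, confirming a maximum.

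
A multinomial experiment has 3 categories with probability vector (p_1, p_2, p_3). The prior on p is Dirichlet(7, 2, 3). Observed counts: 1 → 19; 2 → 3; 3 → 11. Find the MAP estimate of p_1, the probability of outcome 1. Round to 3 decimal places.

MAP estimate: 0.595

The posterior is Dirichlet(αᵢ + nᵢ) = Dirichlet(26, 5, 14).
For a Dirichlet(a₁,…,a_K) with all aᵢ > 1, the mode has j-th component (aⱼ − 1)/(Σaᵢ − K).
Here Σaᵢ = 45 and K = 3, so p_1 = (26 − 1)/(45 − 3) = 25/42 ≈ 0.595.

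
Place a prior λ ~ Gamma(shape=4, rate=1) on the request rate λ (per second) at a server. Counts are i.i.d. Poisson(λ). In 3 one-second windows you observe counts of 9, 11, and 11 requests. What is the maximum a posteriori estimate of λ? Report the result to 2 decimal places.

Σxᵢ = 9+11+11 = 31, with n = 3.
Posterior ∝ λ^3e^(−1λ) · λ^31e^(−3λ) = λ^34e^(−4λ), i.e. Gamma(shape=35, rate=4).
The mode of a Gamma(a, b) with a ≥ 1 (shape–rate) is (a−1)/b = 34/4 ≈ 8.50.

λ̂_MAP = 8.50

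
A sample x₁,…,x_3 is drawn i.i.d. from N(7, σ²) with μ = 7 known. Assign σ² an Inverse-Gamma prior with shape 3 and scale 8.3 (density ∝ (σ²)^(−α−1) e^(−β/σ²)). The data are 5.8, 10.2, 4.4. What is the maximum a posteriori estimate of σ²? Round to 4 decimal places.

σ̂²_MAP = 3.1855

Sum of squared deviations about the known mean: SS = (5.8−7)² + (10.2−7)² + (4.4−7)² = 18.44.
The Normal likelihood contributes (σ²)^(−n/2) exp(−SS/(2σ²)), so the posterior is Inverse-Gamma(α + n/2, β + SS/2) = Inverse-Gamma(4.5, 17.52).
The mode of Inverse-Gamma(a, b) is b/(a+1) = 17.52/5.5 ≈ 3.1855.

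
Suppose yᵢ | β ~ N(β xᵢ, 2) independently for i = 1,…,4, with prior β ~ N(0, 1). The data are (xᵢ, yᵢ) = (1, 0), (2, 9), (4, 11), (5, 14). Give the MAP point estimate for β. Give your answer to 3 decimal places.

log p(β | y) = −Σ(yᵢ − βxᵢ)²/(2·2) − β²/(2·1) + const.
Setting the derivative to zero: Σxᵢ(yᵢ − βxᵢ)/2 − β/1 = 0, so β = Σxᵢyᵢ / (Σxᵢ² + σ²/τ²).
Σxᵢyᵢ = 1·0 + 2·9 + 4·11 + 5·14 = 132; Σxᵢ² = 46; σ²/τ² = 2.
β̂_MAP = 132 / (46 + 2) = 132/48 ≈ 2.750.

β̂_MAP = 2.750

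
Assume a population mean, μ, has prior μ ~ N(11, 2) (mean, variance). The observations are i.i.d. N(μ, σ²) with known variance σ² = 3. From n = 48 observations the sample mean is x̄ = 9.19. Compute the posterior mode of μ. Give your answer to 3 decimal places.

μ̂_MAP = 9.245

n = 48, x̄ = 9.19.
For a Normal prior and Normal likelihood with known variance, the posterior is Normal; its mode equals its mean, the precision-weighted average.
Prior precision 1/σ₀² = 1/2 = 0.5; data precision n/σ² = 48/3 = 16.
μ̂ = (0.5·11 + 16·9.19) / (0.5 + 16) = 152.54/16.5 = 7627/825 ≈ 9.245.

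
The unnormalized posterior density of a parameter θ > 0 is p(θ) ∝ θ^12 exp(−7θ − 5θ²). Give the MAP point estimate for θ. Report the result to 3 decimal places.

θ̂_MAP = 0.800

ℓ'(θ) = 12/θ − 7 − 10θ. Setting this to zero and multiplying by θ: 10θ² + 7θ − 12 = 0.
θ = (−7 + √(7² + 4·10·12)) / (2·10) = (−7 + √529) / 20 = (−7 + 23)/20 = 4/5.
ℓ''(θ) = −12/θ² − 10 < 0, confirming a maximum.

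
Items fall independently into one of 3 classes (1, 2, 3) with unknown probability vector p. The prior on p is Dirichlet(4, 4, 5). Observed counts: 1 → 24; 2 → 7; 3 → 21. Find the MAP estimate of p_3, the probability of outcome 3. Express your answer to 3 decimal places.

MAP estimate: 0.403

The posterior is Dirichlet(αᵢ + nᵢ) = Dirichlet(28, 11, 26).
For a Dirichlet(a₁,…,a_K) with all aᵢ > 1, the mode has j-th component (aⱼ − 1)/(Σaᵢ − K).
Here Σaᵢ = 65 and K = 3, so p_3 = (26 − 1)/(65 − 3) = 25/62 ≈ 0.403.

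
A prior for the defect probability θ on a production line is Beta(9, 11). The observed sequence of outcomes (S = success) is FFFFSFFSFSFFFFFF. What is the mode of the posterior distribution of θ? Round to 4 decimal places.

Prior: Beta(9, 11).
Data: 3 successes in 16 trials (from the sequence). The binomial likelihood contributes θ^3(1−θ)^13, so the posterior is Beta(9+3, 11+13) = Beta(12, 24).
For Beta(a, b) with a, b > 1 the mode is (a−1)/(a+b−2) = 11/34 ≈ 0.3235.

θ̂_MAP = 0.3235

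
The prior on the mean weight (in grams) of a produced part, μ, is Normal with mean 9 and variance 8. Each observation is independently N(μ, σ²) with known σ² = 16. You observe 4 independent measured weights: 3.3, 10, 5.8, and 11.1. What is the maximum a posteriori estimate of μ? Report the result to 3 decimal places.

μ̂_MAP = 8.033

n = 4; x̄ = (3.3 + 10 + 5.8 + 11.1)/4 = 30.2/4 = 7.55.
For a Normal prior and Normal likelihood with known variance, the posterior is Normal; its mode equals its mean, the precision-weighted average.
Prior precision 1/σ₀² = 1/8 = 0.125; data precision n/σ² = 4/16 = 0.25.
μ̂ = (0.125·9 + 0.25·7.55) / (0.125 + 0.25) = 3.0125/0.375 = 241/30 ≈ 8.033.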